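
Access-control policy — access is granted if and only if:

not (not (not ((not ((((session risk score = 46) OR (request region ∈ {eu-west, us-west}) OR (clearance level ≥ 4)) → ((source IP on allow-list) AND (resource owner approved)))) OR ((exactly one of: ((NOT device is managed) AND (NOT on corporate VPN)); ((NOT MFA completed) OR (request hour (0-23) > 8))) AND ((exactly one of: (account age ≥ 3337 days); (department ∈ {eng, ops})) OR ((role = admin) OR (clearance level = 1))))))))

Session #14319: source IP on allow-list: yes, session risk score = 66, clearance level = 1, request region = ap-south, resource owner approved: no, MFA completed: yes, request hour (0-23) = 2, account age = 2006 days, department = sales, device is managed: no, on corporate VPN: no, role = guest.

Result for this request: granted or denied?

Atomic conditions:
  session risk score = 46: 66 == 46 is false
  request region ∈ {eu-west, us-west}: ap-south is not in the set → false
  clearance level ≥ 4: 1 ≥ 4 is false
  source IP on allow-list: yes → true
  resource owner approved: no → false
  NOT device is managed: no → true
  NOT on corporate VPN: no → true
  NOT MFA completed: yes → false
  request hour (0-23) > 8: 2 > 8 is false
  account age ≥ 3337 days: 2006 ≥ 3337 is false
  department ∈ {eng, ops}: sales is not in the set → false
  role = admin: guest == admin is false
  clearance level = 1: 1 == 1 is true
Combine:
[1.1.1.1.1.1] false OR false OR false = false
[1.1.1.1.1.2] true AND false = false
[1.1.1.1.1] false → false (antecedent false ⇒ implication holds) = true
[1.1.1.1] NOT true = false
[1.1.1.2.1.1] true AND true = true
[1.1.1.2.1.2] false OR false = false
[1.1.1.2.1] exactly-one(true, false) = true
[1.1.1.2.2.1] exactly-one(false, false) = false
[1.1.1.2.2.2] false OR true = true
[1.1.1.2.2] false OR true = true
[1.1.1.2] true AND true = true
[1.1.1] false OR true = true
[1.1] NOT true = false
[1] NOT false = true
[root] NOT true = false
Overall: false → denied

Denied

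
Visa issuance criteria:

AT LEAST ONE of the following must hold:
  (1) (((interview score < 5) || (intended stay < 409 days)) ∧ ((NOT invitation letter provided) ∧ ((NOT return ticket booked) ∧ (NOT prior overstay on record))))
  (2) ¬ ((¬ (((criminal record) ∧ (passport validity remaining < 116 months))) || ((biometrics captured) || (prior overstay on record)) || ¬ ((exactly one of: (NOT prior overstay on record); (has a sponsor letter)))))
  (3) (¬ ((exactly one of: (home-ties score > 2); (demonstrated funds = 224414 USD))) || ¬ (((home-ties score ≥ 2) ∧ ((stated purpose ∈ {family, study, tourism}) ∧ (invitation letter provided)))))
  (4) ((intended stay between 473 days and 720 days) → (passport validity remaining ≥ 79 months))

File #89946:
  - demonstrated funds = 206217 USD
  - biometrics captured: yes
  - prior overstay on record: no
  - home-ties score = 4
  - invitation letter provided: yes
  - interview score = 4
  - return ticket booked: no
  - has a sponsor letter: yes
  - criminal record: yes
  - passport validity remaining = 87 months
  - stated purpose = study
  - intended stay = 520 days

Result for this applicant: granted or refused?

Granted

Atomic conditions:
  interview score < 5: 4 < 5 is true
  intended stay < 409 days: 520 < 409 is false
  NOT invitation letter provided: yes → false
  NOT return ticket booked: no → true
  NOT prior overstay on record: no → true
  criminal record: yes → true
  passport validity remaining < 116 months: 87 < 116 is true
  biometrics captured: yes → true
  prior overstay on record: no → false
  has a sponsor letter: yes → true
  home-ties score > 2: 4 > 2 is true
  demonstrated funds = 224414 USD: 206217 == 224414 is false
  home-ties score ≥ 2: 4 ≥ 2 is true
  stated purpose ∈ {family, study, tourism}: study is in the set → true
  invitation letter provided: yes → true
  intended stay between 473 days and 720 days: 520 in [473, 720] is true
  passport validity remaining ≥ 79 months: 87 ≥ 79 is true
Combine:
[1.1] true OR false = true
[1.2.2] true AND true = true
[1.2] false AND true = false
[1] true AND false = false
[2.1.1.1] true AND true = true
[2.1.1] NOT true = false
[2.1.2] true OR false = true
[2.1.3.1] exactly-one(true, true) = false
[2.1.3] NOT false = true
[2.1] false OR true OR true = true
[2] NOT true = false
[3.1.1] exactly-one(true, false) = true
[3.1] NOT true = false
[3.2.1.2] true AND true = true
[3.2.1] true AND true = true
[3.2] NOT true = false
[3] false OR false = false
[4] true → true = true
[root] false OR false OR false OR true = true
Overall: true → granted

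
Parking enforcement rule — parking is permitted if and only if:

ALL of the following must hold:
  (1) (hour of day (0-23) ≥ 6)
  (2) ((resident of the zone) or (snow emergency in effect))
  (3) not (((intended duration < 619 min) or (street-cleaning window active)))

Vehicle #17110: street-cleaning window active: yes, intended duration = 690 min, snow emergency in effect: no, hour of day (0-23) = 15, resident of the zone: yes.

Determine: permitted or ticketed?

Atomic conditions:
  hour of day (0-23) ≥ 6: 15 ≥ 6 is true
  resident of the zone: yes → true
  snow emergency in effect: no → false
  intended duration < 619 min: 690 < 619 is false
  street-cleaning window active: yes → true
Combine:
[2] true OR false = true
[3.1] false OR true = true
[3] NOT true = false
[root] true AND true AND false = false
Overall: false → ticketed

Ticketed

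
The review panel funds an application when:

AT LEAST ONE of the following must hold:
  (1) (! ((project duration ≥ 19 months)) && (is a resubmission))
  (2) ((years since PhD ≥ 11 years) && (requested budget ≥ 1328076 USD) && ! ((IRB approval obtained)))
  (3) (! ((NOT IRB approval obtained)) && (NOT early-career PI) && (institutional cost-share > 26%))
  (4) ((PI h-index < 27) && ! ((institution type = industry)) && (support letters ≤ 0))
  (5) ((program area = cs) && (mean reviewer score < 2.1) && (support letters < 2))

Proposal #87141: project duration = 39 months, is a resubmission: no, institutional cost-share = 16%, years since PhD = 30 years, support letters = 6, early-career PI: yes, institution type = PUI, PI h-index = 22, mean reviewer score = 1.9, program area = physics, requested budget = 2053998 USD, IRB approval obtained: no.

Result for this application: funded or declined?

Funded

Atomic conditions:
  project duration ≥ 19 months: 39 ≥ 19 is true
  is a resubmission: no → false
  years since PhD ≥ 11 years: 30 ≥ 11 is true
  requested budget ≥ 1328076 USD: 2053998 ≥ 1328076 is true
  IRB approval obtained: no → false
  NOT IRB approval obtained: no → true
  NOT early-career PI: yes → false
  institutional cost-share > 26%: 16 > 26 is false
  PI h-index < 27: 22 < 27 is true
  institution type = industry: PUI == industry is false
  support letters ≤ 0: 6 ≤ 0 is false
  program area = cs: physics == cs is false
  mean reviewer score < 2.1: 1.9 < 2.1 is true
  support letters < 2: 6 < 2 is false
Combine:
[1.1] NOT true = false
[1] false AND false = false
[2.3] NOT false = true
[2] true AND true AND true = true
[3.1] NOT true = false
[3] false AND false AND false = false
[4.2] NOT false = true
[4] true AND true AND false = false
[5] false AND true AND false = false
[root] false OR true OR false OR false OR false = true
Overall: true → funded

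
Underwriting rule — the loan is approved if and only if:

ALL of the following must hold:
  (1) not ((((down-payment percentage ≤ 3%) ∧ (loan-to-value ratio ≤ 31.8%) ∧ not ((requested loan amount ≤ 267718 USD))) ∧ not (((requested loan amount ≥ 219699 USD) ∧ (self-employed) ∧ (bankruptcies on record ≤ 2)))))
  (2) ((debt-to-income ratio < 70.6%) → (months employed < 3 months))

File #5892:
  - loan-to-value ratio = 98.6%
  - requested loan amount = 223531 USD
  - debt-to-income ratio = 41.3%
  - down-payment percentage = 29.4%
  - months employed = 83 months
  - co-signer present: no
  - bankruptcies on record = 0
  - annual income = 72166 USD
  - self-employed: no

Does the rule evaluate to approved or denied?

Atomic conditions:
  down-payment percentage ≤ 3%: 29.4 ≤ 3 is false
  loan-to-value ratio ≤ 31.8%: 98.6 ≤ 31.8 is false
  requested loan amount ≤ 267718 USD: 223531 ≤ 267718 is true
  requested loan amount ≥ 219699 USD: 223531 ≥ 219699 is true
  self-employed: no → false
  bankruptcies on record ≤ 2: 0 ≤ 2 is true
  debt-to-income ratio < 70.6%: 41.3 < 70.6 is true
  months employed < 3 months: 83 < 3 is false
Combine:
[1.1.1.3] NOT true = false
[1.1.1] false AND false AND false = false
[1.1.2.1] true AND false AND true = false
[1.1.2] NOT false = true
[1.1] false AND true = false
[1] NOT false = true
[2] true → false = false
[root] true AND false = false
Overall: false → denied

Denied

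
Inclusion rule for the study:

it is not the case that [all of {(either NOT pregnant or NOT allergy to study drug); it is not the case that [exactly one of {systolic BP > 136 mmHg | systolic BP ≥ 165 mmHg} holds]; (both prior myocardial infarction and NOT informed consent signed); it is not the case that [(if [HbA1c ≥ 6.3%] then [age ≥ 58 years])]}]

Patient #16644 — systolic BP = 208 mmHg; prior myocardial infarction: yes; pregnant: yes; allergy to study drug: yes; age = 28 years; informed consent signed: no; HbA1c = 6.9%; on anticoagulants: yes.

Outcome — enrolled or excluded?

Enrolled

Atomic conditions:
  NOT pregnant: yes → false
  NOT allergy to study drug: yes → false
  systolic BP > 136 mmHg: 208 > 136 is true
  systolic BP ≥ 165 mmHg: 208 ≥ 165 is true
  prior myocardial infarction: yes → true
  NOT informed consent signed: no → true
  HbA1c ≥ 6.3%: 6.9 ≥ 6.3 is true
  age ≥ 58 years: 28 ≥ 58 is false
Combine:
[1.1] false OR false = false
[1.2.1] exactly-one(true, true) = false
[1.2] NOT false = true
[1.3] true AND true = true
[1.4.1] true → false = false
[1.4] NOT false = true
[1] false AND true AND true AND true = false
[root] NOT false = true
Overall: true → enrolled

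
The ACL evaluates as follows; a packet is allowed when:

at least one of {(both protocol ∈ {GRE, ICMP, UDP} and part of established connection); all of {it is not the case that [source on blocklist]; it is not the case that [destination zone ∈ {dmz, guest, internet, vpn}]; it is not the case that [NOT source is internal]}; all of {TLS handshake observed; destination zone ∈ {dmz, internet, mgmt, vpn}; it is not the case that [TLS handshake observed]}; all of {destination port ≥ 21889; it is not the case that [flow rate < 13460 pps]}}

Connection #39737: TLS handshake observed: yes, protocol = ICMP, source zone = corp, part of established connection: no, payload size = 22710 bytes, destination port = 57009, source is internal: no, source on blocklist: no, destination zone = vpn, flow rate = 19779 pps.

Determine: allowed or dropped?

Allowed

Atomic conditions:
  protocol ∈ {GRE, ICMP, UDP}: ICMP is in the set → true
  part of established connection: no → false
  source on blocklist: no → false
  destination zone ∈ {dmz, guest, internet, vpn}: vpn is in the set → true
  NOT source is internal: no → true
  TLS handshake observed: yes → true
  destination zone ∈ {dmz, internet, mgmt, vpn}: vpn is in the set → true
  destination port ≥ 21889: 57009 ≥ 21889 is true
  flow rate < 13460 pps: 19779 < 13460 is false
Combine:
[1] true AND false = false
[2.1] NOT false = true
[2.2] NOT true = false
[2.3] NOT true = false
[2] true AND false AND false = false
[3.3] NOT true = false
[3] true AND true AND false = false
[4.2] NOT false = true
[4] true AND true = true
[root] false OR false OR false OR true = true
Overall: true → allowed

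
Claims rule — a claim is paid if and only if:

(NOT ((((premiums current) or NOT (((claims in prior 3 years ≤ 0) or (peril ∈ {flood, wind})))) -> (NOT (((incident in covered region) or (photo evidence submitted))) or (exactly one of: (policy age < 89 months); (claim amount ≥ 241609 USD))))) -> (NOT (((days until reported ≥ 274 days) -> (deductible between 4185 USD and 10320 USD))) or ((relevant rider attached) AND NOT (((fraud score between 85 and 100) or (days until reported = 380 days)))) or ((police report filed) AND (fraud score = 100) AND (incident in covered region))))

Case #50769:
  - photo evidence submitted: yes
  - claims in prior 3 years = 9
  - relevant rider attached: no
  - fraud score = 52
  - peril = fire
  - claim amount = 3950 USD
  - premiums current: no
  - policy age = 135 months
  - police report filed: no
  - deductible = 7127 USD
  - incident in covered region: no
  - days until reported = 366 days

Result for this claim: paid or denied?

Atomic conditions:
  premiums current: no → false
  claims in prior 3 years ≤ 0: 9 ≤ 0 is false
  peril ∈ {flood, wind}: fire is not in the set → false
  incident in covered region: no → false
  photo evidence submitted: yes → true
  policy age < 89 months: 135 < 89 is false
  claim amount ≥ 241609 USD: 3950 ≥ 241609 is false
  days until reported ≥ 274 days: 366 ≥ 274 is true
  deductible between 4185 USD and 10320 USD: 7127 in [4185, 10320] is true
  relevant rider attached: no → false
  fraud score between 85 and 100: 52 in [85, 100] is false
  days until reported = 380 days: 366 == 380 is false
  police report filed: no → false
  fraud score = 100: 52 == 100 is false
Combine:
[1.1.1.2.1] false OR false = false
[1.1.1.2] NOT false = true
[1.1.1] false OR true = true
[1.1.2.1.1] false OR true = true
[1.1.2.1] NOT true = false
[1.1.2.2] exactly-one(false, false) = false
[1.1.2] false OR false = false
[1.1] true → false = false
[1] NOT false = true
[2.1.1] true → true = true
[2.1] NOT true = false
[2.2.2.1] false OR false = false
[2.2.2] NOT false = true
[2.2] false AND true = false
[2.3] false AND false AND false = false
[2] false OR false OR false = false
[root] true → false = false
Overall: false → denied

Denied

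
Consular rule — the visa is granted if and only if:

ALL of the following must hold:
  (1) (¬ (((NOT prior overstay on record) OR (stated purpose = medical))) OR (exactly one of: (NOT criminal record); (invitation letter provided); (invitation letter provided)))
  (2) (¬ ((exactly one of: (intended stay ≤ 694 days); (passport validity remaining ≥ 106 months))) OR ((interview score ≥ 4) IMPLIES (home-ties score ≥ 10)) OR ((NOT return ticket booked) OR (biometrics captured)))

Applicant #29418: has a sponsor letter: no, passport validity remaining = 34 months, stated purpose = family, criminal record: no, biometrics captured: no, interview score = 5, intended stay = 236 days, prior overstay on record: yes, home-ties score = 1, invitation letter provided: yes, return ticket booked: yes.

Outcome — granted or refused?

Refused

Atomic conditions:
  NOT prior overstay on record: yes → false
  stated purpose = medical: family == medical is false
  NOT criminal record: no → true
  invitation letter provided: yes → true
  intended stay ≤ 694 days: 236 ≤ 694 is true
  passport validity remaining ≥ 106 months: 34 ≥ 106 is false
  interview score ≥ 4: 5 ≥ 4 is true
  home-ties score ≥ 10: 1 ≥ 10 is false
  NOT return ticket booked: yes → false
  biometrics captured: no → false
Combine:
[1.1.1] false OR false = false
[1.1] NOT false = true
[1.2] exactly-one(true, true, true) = false
[1] true OR false = true
[2.1.1] exactly-one(true, false) = true
[2.1] NOT true = false
[2.2] true → false = false
[2.3] false OR false = false
[2] false OR false OR false = false
[root] true AND false = false
Overall: false → refused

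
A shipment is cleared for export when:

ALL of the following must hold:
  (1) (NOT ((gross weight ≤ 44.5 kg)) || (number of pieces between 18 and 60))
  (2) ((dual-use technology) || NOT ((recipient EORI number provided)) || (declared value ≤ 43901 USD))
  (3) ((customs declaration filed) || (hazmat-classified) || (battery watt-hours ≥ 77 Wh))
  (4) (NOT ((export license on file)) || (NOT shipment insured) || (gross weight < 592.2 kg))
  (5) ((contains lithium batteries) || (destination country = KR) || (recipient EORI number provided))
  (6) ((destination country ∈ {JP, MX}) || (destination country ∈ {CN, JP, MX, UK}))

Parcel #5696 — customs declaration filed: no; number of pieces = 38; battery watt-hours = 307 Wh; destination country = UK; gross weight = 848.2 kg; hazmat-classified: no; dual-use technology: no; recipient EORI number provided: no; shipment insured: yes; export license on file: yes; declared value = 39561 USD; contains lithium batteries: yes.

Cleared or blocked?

Blocked

Atomic conditions:
  gross weight ≤ 44.5 kg: 848.2 ≤ 44.5 is false
  number of pieces between 18 and 60: 38 in [18, 60] is true
  dual-use technology: no → false
  recipient EORI number provided: no → false
  declared value ≤ 43901 USD: 39561 ≤ 43901 is true
  customs declaration filed: no → false
  hazmat-classified: no → false
  battery watt-hours ≥ 77 Wh: 307 ≥ 77 is true
  export license on file: yes → true
  NOT shipment insured: yes → false
  gross weight < 592.2 kg: 848.2 < 592.2 is false
  contains lithium batteries: yes → true
  destination country = KR: UK == KR is false
  destination country ∈ {JP, MX}: UK is not in the set → false
  destination country ∈ {CN, JP, MX, UK}: UK is in the set → true
Combine:
[1.1] NOT false = true
[1] true OR true = true
[2.2] NOT false = true
[2] false OR true OR true = true
[3] false OR false OR true = true
[4.1] NOT true = false
[4] false OR false OR false = false
[5] true OR false OR false = true
[6] false OR true = true
[root] true AND true AND true AND false AND true AND true = false
Overall: false → blocked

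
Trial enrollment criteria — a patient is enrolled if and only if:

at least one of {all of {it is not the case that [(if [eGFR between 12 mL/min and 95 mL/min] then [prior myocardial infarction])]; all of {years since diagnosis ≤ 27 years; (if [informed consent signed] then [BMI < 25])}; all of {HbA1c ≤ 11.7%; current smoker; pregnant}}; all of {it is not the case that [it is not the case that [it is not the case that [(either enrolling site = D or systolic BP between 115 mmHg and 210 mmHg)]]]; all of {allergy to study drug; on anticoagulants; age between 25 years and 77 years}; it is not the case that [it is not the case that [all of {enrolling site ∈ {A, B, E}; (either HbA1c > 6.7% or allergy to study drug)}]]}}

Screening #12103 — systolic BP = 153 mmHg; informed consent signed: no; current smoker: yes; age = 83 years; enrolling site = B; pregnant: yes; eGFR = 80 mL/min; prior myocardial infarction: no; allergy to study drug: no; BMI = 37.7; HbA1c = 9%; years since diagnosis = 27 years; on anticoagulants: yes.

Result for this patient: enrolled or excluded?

Enrolled

Atomic conditions:
  eGFR between 12 mL/min and 95 mL/min: 80 in [12, 95] is true
  prior myocardial infarction: no → false
  years since diagnosis ≤ 27 years: 27 ≤ 27 is true
  informed consent signed: no → false
  BMI < 25: 37.7 < 25 is false
  HbA1c ≤ 11.7%: 9 ≤ 11.7 is true
  current smoker: yes → true
  pregnant: yes → true
  enrolling site = D: B == D is false
  systolic BP between 115 mmHg and 210 mmHg: 153 in [115, 210] is true
  allergy to study drug: no → false
  on anticoagulants: yes → true
  age between 25 years and 77 years: 83 in [25, 77] is false
  enrolling site ∈ {A, B, E}: B is in the set → true
  HbA1c > 6.7%: 9 > 6.7 is true
Combine:
[1.1.1] true → false = false
[1.1] NOT false = true
[1.2.2] false → false (antecedent false ⇒ implication holds) = true
[1.2] true AND true = true
[1.3] true AND true AND true = true
[1] true AND true AND true = true
[2.1.1.1.1] false OR true = true
[2.1.1.1] NOT true = false
[2.1.1] NOT false = true
[2.1] NOT true = false
[2.2] false AND true AND false = false
[2.3.1.1.2] true OR false = true
[2.3.1.1] true AND true = true
[2.3.1] NOT true = false
[2.3] NOT false = true
[2] false AND false AND true = false
[root] true OR false = true
Overall: true → enrolled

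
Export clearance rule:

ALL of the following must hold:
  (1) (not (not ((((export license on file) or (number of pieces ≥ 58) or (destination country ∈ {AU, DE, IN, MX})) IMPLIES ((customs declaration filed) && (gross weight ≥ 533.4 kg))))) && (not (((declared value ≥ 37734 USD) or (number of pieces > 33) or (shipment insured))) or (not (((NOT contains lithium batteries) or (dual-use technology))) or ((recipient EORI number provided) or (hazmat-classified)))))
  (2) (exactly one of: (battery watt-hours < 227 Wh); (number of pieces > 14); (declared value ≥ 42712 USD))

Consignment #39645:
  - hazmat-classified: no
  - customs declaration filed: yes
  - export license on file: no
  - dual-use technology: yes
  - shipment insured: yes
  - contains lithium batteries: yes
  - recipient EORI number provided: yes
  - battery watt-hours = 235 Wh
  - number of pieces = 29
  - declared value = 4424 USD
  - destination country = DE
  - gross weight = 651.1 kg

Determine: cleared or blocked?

Atomic conditions:
  export license on file: no → false
  number of pieces ≥ 58: 29 ≥ 58 is false
  destination country ∈ {AU, DE, IN, MX}: DE is in the set → true
  customs declaration filed: yes → true
  gross weight ≥ 533.4 kg: 651.1 ≥ 533.4 is true
  declared value ≥ 37734 USD: 4424 ≥ 37734 is false
  number of pieces > 33: 29 > 33 is false
  shipment insured: yes → true
  NOT contains lithium batteries: yes → false
  dual-use technology: yes → true
  recipient EORI number provided: yes → true
  hazmat-classified: no → false
  battery watt-hours < 227 Wh: 235 < 227 is false
  number of pieces > 14: 29 > 14 is true
  declared value ≥ 42712 USD: 4424 ≥ 42712 is false
Combine:
[1.1.1.1.1] false OR false OR true = true
[1.1.1.1.2] true AND true = true
[1.1.1.1] true → true = true
[1.1.1] NOT true = false
[1.1] NOT false = true
[1.2.1.1] false OR false OR true = true
[1.2.1] NOT true = false
[1.2.2.1.1] false OR true = true
[1.2.2.1] NOT true = false
[1.2.2.2] true OR false = true
[1.2.2] false OR true = true
[1.2] false OR true = true
[1] true AND true = true
[2] exactly-one(false, true, false) = true
[root] true AND true = true
Overall: true → cleared

Cleared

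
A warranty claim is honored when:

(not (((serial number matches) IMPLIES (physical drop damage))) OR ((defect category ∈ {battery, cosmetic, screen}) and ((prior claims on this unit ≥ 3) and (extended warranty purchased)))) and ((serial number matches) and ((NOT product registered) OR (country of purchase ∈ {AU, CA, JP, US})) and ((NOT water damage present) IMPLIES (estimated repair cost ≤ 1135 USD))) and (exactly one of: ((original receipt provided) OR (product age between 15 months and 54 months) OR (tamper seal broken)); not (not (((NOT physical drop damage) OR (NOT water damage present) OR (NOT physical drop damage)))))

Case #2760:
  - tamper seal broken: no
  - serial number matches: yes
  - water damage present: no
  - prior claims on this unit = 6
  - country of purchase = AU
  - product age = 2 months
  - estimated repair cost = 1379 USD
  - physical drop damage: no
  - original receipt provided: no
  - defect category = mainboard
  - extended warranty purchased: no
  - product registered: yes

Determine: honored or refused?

Atomic conditions:
  serial number matches: yes → true
  physical drop damage: no → false
  defect category ∈ {battery, cosmetic, screen}: mainboard is not in the set → false
  prior claims on this unit ≥ 3: 6 ≥ 3 is true
  extended warranty purchased: no → false
  NOT product registered: yes → false
  country of purchase ∈ {AU, CA, JP, US}: AU is in the set → true
  NOT water damage present: no → true
  estimated repair cost ≤ 1135 USD: 1379 ≤ 1135 is false
  original receipt provided: no → false
  product age between 15 months and 54 months: 2 in [15, 54] is false
  tamper seal broken: no → false
  NOT physical drop damage: no → true
Combine:
[1.1.1] true → false = false
[1.1] NOT false = true
[1.2.2] true AND false = false
[1.2] false AND false = false
[1] true OR false = true
[2.2] false OR true = true
[2.3] true → false = false
[2] true AND true AND false = false
[3.1] false OR false OR false = false
[3.2.1.1] true OR true OR true = true
[3.2.1] NOT true = false
[3.2] NOT false = true
[3] exactly-one(false, true) = true
[root] true AND false AND true = false
Overall: false → refused

Refused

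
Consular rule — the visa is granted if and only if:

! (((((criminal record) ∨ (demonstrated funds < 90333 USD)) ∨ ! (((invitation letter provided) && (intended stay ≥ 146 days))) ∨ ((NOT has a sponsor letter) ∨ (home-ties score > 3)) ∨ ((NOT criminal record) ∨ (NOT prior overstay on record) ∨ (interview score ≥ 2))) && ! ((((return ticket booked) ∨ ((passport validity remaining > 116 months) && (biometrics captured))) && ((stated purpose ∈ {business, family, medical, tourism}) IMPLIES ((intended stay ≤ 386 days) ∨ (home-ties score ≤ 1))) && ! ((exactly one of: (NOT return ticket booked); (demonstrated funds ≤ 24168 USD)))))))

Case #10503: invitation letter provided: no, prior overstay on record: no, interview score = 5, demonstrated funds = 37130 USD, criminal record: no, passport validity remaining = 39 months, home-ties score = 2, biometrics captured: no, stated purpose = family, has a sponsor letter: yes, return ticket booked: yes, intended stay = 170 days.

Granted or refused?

Granted

Atomic conditions:
  criminal record: no → false
  demonstrated funds < 90333 USD: 37130 < 90333 is true
  invitation letter provided: no → false
  intended stay ≥ 146 days: 170 ≥ 146 is true
  NOT has a sponsor letter: yes → false
  home-ties score > 3: 2 > 3 is false
  NOT criminal record: no → true
  NOT prior overstay on record: no → true
  interview score ≥ 2: 5 ≥ 2 is true
  return ticket booked: yes → true
  passport validity remaining > 116 months: 39 > 116 is false
  biometrics captured: no → false
  stated purpose ∈ {business, family, medical, tourism}: family is in the set → true
  intended stay ≤ 386 days: 170 ≤ 386 is true
  home-ties score ≤ 1: 2 ≤ 1 is false
  NOT return ticket booked: yes → false
  demonstrated funds ≤ 24168 USD: 37130 ≤ 24168 is false
Combine:
[1.1.1] false OR true = true
[1.1.2.1] false AND true = false
[1.1.2] NOT false = true
[1.1.3] false OR false = false
[1.1.4] true OR true OR true = true
[1.1] true OR true OR false OR true = true
[1.2.1.1.2] false AND false = false
[1.2.1.1] true OR false = true
[1.2.1.2.2] true OR false = true
[1.2.1.2] true → true = true
[1.2.1.3.1] exactly-one(false, false) = false
[1.2.1.3] NOT false = true
[1.2.1] true AND true AND true = true
[1.2] NOT true = false
[1] true AND false = false
[root] NOT false = true
Overall: true → granted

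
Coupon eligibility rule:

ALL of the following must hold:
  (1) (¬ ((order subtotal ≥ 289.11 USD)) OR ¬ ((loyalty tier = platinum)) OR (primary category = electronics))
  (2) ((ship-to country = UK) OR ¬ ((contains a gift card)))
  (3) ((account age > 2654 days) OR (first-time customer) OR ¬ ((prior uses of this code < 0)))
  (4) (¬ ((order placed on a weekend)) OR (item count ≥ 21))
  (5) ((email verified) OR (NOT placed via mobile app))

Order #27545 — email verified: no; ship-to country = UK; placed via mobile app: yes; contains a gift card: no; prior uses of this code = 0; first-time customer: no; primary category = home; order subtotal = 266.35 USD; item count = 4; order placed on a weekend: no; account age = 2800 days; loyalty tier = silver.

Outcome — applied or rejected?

Rejected

Atomic conditions:
  order subtotal ≥ 289.11 USD: 266.35 ≥ 289.11 is false
  loyalty tier = platinum: silver == platinum is false
  primary category = electronics: home == electronics is false
  ship-to country = UK: UK == UK is true
  contains a gift card: no → false
  account age > 2654 days: 2800 > 2654 is true
  first-time customer: no → false
  prior uses of this code < 0: 0 < 0 is false
  order placed on a weekend: no → false
  item count ≥ 21: 4 ≥ 21 is false
  email verified: no → false
  NOT placed via mobile app: yes → false
Combine:
[1.1] NOT false = true
[1.2] NOT false = true
[1] true OR true OR false = true
[2.2] NOT false = true
[2] true OR true = true
[3.3] NOT false = true
[3] true OR false OR true = true
[4.1] NOT false = true
[4] true OR false = true
[5] false OR false = false
[root] true AND true AND true AND true AND false = false
Overall: false → rejected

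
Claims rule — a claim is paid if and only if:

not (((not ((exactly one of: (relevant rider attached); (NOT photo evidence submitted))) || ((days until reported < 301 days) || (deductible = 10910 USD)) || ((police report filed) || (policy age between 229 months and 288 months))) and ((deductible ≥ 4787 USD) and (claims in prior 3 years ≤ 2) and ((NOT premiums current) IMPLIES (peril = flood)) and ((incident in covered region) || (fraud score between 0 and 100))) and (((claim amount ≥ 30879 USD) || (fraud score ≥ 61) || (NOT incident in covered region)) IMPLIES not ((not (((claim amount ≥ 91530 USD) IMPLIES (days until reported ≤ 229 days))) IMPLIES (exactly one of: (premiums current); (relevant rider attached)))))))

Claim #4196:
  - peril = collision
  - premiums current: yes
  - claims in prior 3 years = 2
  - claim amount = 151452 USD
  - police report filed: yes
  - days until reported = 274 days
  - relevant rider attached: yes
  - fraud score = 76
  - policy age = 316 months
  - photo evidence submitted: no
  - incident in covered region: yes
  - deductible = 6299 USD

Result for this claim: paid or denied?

Denied

Atomic conditions:
  relevant rider attached: yes → true
  NOT photo evidence submitted: no → true
  days until reported < 301 days: 274 < 301 is true
  deductible = 10910 USD: 6299 == 10910 is false
  police report filed: yes → true
  policy age between 229 months and 288 months: 316 in [229, 288] is false
  deductible ≥ 4787 USD: 6299 ≥ 4787 is true
  claims in prior 3 years ≤ 2: 2 ≤ 2 is true
  NOT premiums current: yes → false
  peril = flood: collision == flood is false
  incident in covered region: yes → true
  fraud score between 0 and 100: 76 in [0, 100] is true
  claim amount ≥ 30879 USD: 151452 ≥ 30879 is true
  fraud score ≥ 61: 76 ≥ 61 is true
  NOT incident in covered region: yes → false
  claim amount ≥ 91530 USD: 151452 ≥ 91530 is true
  days until reported ≤ 229 days: 274 ≤ 229 is false
  premiums current: yes → true
Combine:
[1.1.1.1] exactly-one(true, true) = false
[1.1.1] NOT false = true
[1.1.2] true OR false = true
[1.1.3] true OR false = true
[1.1] true OR true OR true = true
[1.2.3] false → false (antecedent false ⇒ implication holds) = true
[1.2.4] true OR true = true
[1.2] true AND true AND true AND true = true
[1.3.1] true OR true OR false = true
[1.3.2.1.1.1] true → false = false
[1.3.2.1.1] NOT false = true
[1.3.2.1.2] exactly-one(true, true) = false
[1.3.2.1] true → false = false
[1.3.2] NOT false = true
[1.3] true → true = true
[1] true AND true AND true = true
[root] NOT true = false
Overall: false → denied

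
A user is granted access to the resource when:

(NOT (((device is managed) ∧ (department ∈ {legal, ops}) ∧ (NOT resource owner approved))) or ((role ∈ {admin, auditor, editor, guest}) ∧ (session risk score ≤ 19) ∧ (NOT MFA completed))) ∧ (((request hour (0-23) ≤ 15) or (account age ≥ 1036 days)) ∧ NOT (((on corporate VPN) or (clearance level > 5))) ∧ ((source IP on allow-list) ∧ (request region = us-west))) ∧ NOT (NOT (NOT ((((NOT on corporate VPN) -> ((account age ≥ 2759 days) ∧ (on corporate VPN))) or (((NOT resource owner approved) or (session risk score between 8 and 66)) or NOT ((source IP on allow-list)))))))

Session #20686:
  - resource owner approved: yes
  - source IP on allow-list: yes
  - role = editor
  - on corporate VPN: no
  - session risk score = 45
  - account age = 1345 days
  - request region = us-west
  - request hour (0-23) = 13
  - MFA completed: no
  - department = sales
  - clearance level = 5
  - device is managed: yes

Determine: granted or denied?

Atomic conditions:
  device is managed: yes → true
  department ∈ {legal, ops}: sales is not in the set → false
  NOT resource owner approved: yes → false
  role ∈ {admin, auditor, editor, guest}: editor is in the set → true
  session risk score ≤ 19: 45 ≤ 19 is false
  NOT MFA completed: no → true
  request hour (0-23) ≤ 15: 13 ≤ 15 is true
  account age ≥ 1036 days: 1345 ≥ 1036 is true
  on corporate VPN: no → false
  clearance level > 5: 5 > 5 is false
  source IP on allow-list: yes → true
  request region = us-west: us-west == us-west is true
  NOT on corporate VPN: no → true
  account age ≥ 2759 days: 1345 ≥ 2759 is false
  session risk score between 8 and 66: 45 in [8, 66] is true
Combine:
[1.1.1] true AND false AND false = false
[1.1] NOT false = true
[1.2] true AND false AND true = false
[1] true OR false = true
[2.1] true OR true = true
[2.2.1] false OR false = false
[2.2] NOT false = true
[2.3] true AND true = true
[2] true AND true AND true = true
[3.1.1.1.1.2] false AND false = false
[3.1.1.1.1] true → false = false
[3.1.1.1.2.1] false OR true = true
[3.1.1.1.2.2] NOT true = false
[3.1.1.1.2] true OR false = true
[3.1.1.1] false OR true = true
[3.1.1] NOT true = false
[3.1] NOT false = true
[3] NOT true = false
[root] true AND true AND false = false
Overall: false → denied

Denied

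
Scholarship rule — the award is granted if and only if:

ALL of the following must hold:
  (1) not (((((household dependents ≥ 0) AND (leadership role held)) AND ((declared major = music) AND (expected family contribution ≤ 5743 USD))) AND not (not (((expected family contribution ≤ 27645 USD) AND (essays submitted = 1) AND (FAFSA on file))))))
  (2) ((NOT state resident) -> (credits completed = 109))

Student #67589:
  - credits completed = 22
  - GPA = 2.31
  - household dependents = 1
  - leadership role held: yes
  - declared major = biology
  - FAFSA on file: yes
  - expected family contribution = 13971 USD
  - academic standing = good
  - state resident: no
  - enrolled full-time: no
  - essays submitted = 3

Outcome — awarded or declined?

Atomic conditions:
  household dependents ≥ 0: 1 ≥ 0 is true
  leadership role held: yes → true
  declared major = music: biology == music is false
  expected family contribution ≤ 5743 USD: 13971 ≤ 5743 is false
  expected family contribution ≤ 27645 USD: 13971 ≤ 27645 is true
  essays submitted = 1: 3 == 1 is false
  FAFSA on file: yes → true
  NOT state resident: no → true
  credits completed = 109: 22 == 109 is false
Combine:
[1.1.1.1] true AND true = true
[1.1.1.2] false AND false = false
[1.1.1] true AND false = false
[1.1.2.1.1] true AND false AND true = false
[1.1.2.1] NOT false = true
[1.1.2] NOT true = false
[1.1] false AND false = false
[1] NOT false = true
[2] true → false = false
[root] true AND false = false
Overall: false → declined

Declined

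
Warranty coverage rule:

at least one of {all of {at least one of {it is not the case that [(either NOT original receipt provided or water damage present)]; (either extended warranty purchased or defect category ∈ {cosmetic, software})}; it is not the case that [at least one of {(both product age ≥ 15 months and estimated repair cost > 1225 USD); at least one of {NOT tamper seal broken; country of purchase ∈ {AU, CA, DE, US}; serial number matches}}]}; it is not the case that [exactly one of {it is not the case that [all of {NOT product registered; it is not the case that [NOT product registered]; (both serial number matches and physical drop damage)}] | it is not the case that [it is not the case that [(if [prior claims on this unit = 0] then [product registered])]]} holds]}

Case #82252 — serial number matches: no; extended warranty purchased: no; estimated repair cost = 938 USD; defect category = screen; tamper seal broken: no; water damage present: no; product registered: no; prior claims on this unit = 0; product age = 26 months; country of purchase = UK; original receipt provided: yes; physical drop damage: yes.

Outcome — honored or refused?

Atomic conditions:
  NOT original receipt provided: yes → false
  water damage present: no → false
  extended warranty purchased: no → false
  defect category ∈ {cosmetic, software}: screen is not in the set → false
  product age ≥ 15 months: 26 ≥ 15 is true
  estimated repair cost > 1225 USD: 938 > 1225 is false
  NOT tamper seal broken: no → true
  country of purchase ∈ {AU, CA, DE, US}: UK is not in the set → false
  serial number matches: no → false
  NOT product registered: no → true
  physical drop damage: yes → true
  prior claims on this unit = 0: 0 == 0 is true
  product registered: no → false
Combine:
[1.1.1.1] false OR false = false
[1.1.1] NOT false = true
[1.1.2] false OR false = false
[1.1] true OR false = true
[1.2.1.1] true AND false = false
[1.2.1.2] true OR false OR false = true
[1.2.1] false OR true = true
[1.2] NOT true = false
[1] true AND false = false
[2.1.1.1.2] NOT true = false
[2.1.1.1.3] false AND true = false
[2.1.1.1] true AND false AND false = false
[2.1.1] NOT false = true
[2.1.2.1.1] true → false = false
[2.1.2.1] NOT false = true
[2.1.2] NOT true = false
[2.1] exactly-one(true, false) = true
[2] NOT true = false
[root] false OR false = false
Overall: false → refused

Refused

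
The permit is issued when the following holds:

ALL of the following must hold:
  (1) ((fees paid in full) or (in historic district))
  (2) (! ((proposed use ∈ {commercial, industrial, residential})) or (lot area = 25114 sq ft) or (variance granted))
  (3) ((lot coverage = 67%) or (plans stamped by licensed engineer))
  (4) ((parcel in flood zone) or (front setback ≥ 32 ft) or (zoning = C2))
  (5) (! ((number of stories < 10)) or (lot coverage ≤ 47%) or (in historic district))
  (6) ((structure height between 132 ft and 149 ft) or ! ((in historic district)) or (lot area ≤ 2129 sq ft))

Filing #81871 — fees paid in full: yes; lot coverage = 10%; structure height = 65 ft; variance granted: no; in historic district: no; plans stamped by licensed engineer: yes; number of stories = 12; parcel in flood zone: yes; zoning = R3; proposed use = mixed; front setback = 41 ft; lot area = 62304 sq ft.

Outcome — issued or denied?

Atomic conditions:
  fees paid in full: yes → true
  in historic district: no → false
  proposed use ∈ {commercial, industrial, residential}: mixed is not in the set → false
  lot area = 25114 sq ft: 62304 == 25114 is false
  variance granted: no → false
  lot coverage = 67%: 10 == 67 is false
  plans stamped by licensed engineer: yes → true
  parcel in flood zone: yes → true
  front setback ≥ 32 ft: 41 ≥ 32 is true
  zoning = C2: R3 == C2 is false
  number of stories < 10: 12 < 10 is false
  lot coverage ≤ 47%: 10 ≤ 47 is true
  structure height between 132 ft and 149 ft: 65 in [132, 149] is false
  lot area ≤ 2129 sq ft: 62304 ≤ 2129 is false
Combine:
[1] true OR false = true
[2.1] NOT false = true
[2] true OR false OR false = true
[3] false OR true = true
[4] true OR true OR false = true
[5.1] NOT false = true
[5] true OR true OR false = true
[6.2] NOT false = true
[6] false OR true OR false = true
[root] true AND true AND true AND true AND true AND true = true
Overall: true → issued

Issued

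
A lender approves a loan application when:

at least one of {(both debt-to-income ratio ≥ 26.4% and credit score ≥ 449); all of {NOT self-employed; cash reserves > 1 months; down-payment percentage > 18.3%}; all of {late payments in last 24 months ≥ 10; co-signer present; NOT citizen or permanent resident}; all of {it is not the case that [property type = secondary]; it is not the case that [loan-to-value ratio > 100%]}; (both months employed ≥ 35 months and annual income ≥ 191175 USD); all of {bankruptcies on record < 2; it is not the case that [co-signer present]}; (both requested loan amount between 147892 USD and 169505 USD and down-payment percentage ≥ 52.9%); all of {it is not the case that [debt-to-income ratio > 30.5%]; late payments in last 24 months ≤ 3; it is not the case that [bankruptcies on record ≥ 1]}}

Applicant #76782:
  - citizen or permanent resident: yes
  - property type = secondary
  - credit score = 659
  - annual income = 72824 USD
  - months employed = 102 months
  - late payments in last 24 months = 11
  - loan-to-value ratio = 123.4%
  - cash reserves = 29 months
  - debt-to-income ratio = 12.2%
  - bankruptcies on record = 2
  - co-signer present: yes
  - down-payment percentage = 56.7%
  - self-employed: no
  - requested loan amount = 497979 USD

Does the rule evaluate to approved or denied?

Approved

Atomic conditions:
  debt-to-income ratio ≥ 26.4%: 12.2 ≥ 26.4 is false
  credit score ≥ 449: 659 ≥ 449 is true
  NOT self-employed: no → true
  cash reserves > 1 months: 29 > 1 is true
  down-payment percentage > 18.3%: 56.7 > 18.3 is true
  late payments in last 24 months ≥ 10: 11 ≥ 10 is true
  co-signer present: yes → true
  NOT citizen or permanent resident: yes → false
  property type = secondary: secondary == secondary is true
  loan-to-value ratio > 100%: 123.4 > 100 is true
  months employed ≥ 35 months: 102 ≥ 35 is true
  annual income ≥ 191175 USD: 72824 ≥ 191175 is false
  bankruptcies on record < 2: 2 < 2 is false
  requested loan amount between 147892 USD and 169505 USD: 497979 in [147892, 169505] is false
  down-payment percentage ≥ 52.9%: 56.7 ≥ 52.9 is true
  debt-to-income ratio > 30.5%: 12.2 > 30.5 is false
  late payments in last 24 months ≤ 3: 11 ≤ 3 is false
  bankruptcies on record ≥ 1: 2 ≥ 1 is true
Combine:
[1] false AND true = false
[2] true AND true AND true = true
[3] true AND true AND false = false
[4.1] NOT true = false
[4.2] NOT true = false
[4] false AND false = false
[5] true AND false = false
[6.2] NOT true = false
[6] false AND false = false
[7] false AND true = false
[8.1] NOT false = true
[8.3] NOT true = false
[8] true AND false AND false = false
[root] false OR true OR false OR false OR false OR false OR false OR false = true
Overall: true → approved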